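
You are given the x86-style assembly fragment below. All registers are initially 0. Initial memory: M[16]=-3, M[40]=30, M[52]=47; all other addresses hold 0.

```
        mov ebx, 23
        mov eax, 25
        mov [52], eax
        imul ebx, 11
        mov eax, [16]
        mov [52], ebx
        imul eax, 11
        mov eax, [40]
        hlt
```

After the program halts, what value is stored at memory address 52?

253

ebx=23
eax=25
mov [52], eax → M[52]=25
ebx=23*11=253
eax=M[16]=-3
mov [52], ebx → M[52]=253
eax=(-3)*11=-33
eax=M[40]=30
halt.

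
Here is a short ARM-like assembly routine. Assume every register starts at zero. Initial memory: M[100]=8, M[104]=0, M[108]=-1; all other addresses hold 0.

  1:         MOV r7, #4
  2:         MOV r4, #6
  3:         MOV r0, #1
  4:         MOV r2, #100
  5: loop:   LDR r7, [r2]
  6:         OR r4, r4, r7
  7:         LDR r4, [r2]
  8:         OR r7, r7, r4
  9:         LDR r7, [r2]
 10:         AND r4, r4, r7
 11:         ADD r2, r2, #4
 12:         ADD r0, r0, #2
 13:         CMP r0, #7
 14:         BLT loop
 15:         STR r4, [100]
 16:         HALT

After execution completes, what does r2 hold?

112

after MOV r7, #4: r7=4
after MOV r4, #6: r4=6
after MOV r0, #1: r0=1
after MOV r2, #100: r2=100
after LDR r7, [r2]: r7=M[100]=8
after OR r4, r4, r7: r4=6|8=14
after LDR r4, [r2]: r4=M[100]=8
after OR r7, r7, r4: r7=8|8=8
after LDR r7, [r2]: r7=M[100]=8
after AND r4, r4, r7: r4=8&8=8
after ADD r2, r2, #4: r2=100+4=104
after ADD r0, r0, #2: r0=1+2=3
CMP r0, #7  (cmp 3,7)
BLT loop: taken
after LDR r7, [r2]: r7=M[104]=0
after OR r4, r4, r7: r4=8|0=8
after LDR r4, [r2]: r4=M[104]=0
after OR r7, r7, r4: r7=0|0=0
after LDR r7, [r2]: r7=M[104]=0
after AND r4, r4, r7: r4=0&0=0
after ADD r2, r2, #4: r2=104+4=108
after ADD r0, r0, #2: r0=3+2=5
CMP r0, #7  (cmp 5,7)
BLT loop: taken
after LDR r7, [r2]: r7=M[108]=-1
after OR r4, r4, r7: r4=0|(-1)=-1
after LDR r4, [r2]: r4=M[108]=-1
after OR r7, r7, r4: r7=(-1)|(-1)=-1
after LDR r7, [r2]: r7=M[108]=-1
after AND r4, r4, r7: r4=(-1)&(-1)=-1
after ADD r2, r2, #4: r2=108+4=112
after ADD r0, r0, #2: r0=5+2=7
CMP r0, #7  (cmp 7,7)
BLT loop: not taken
STR r4, [100] → M[100]=-1
halt.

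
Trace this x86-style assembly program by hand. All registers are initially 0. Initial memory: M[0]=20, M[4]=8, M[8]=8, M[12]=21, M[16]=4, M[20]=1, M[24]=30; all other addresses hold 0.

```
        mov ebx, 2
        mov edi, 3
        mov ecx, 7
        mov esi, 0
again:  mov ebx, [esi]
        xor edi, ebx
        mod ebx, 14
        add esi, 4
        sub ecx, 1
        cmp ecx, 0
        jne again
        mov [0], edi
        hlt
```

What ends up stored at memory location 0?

after mov ebx, 2: ebx=2
after mov edi, 3: edi=3
after mov ecx, 7: ecx=7
after mov esi, 0: esi=0
after mov ebx, [esi]: ebx=M[0]=20
after xor edi, ebx: edi=3^20=23
after mod ebx, 14: ebx=20%14=6
after add esi, 4: esi=0+4=4
after sub ecx, 1: ecx=7-1=6
cmp ecx, 0  (cmp 6,0)
jne again: taken
after mov ebx, [esi]: ebx=M[4]=8
after xor edi, ebx: edi=23^8=31
after mod ebx, 14: ebx=8%14=8
after add esi, 4: esi=4+4=8
after sub ecx, 1: ecx=6-1=5
cmp ecx, 0  (cmp 5,0)
jne again: taken
after mov ebx, [esi]: ebx=M[8]=8
after xor edi, ebx: edi=31^8=23
after mod ebx, 14: ebx=8%14=8
after add esi, 4: esi=8+4=12
after sub ecx, 1: ecx=5-1=4
cmp ecx, 0  (cmp 4,0)
jne again: taken
after mov ebx, [esi]: ebx=M[12]=21
after xor edi, ebx: edi=23^21=2
after mod ebx, 14: ebx=21%14=7
after add esi, 4: esi=12+4=16
after sub ecx, 1: ecx=4-1=3
cmp ecx, 0  (cmp 3,0)
jne again: taken
after mov ebx, [esi]: ebx=M[16]=4
after xor edi, ebx: edi=2^4=6
after mod ebx, 14: ebx=4%14=4
after add esi, 4: esi=16+4=20
after sub ecx, 1: ecx=3-1=2
cmp ecx, 0  (cmp 2,0)
jne again: taken
after mov ebx, [esi]: ebx=M[20]=1
after xor edi, ebx: edi=6^1=7
after mod ebx, 14: ebx=1%14=1
after add esi, 4: esi=20+4=24
after sub ecx, 1: ecx=2-1=1
cmp ecx, 0  (cmp 1,0)
jne again: taken
after mov ebx, [esi]: ebx=M[24]=30
after xor edi, ebx: edi=7^30=25
after mod ebx, 14: ebx=30%14=2
after add esi, 4: esi=24+4=28
after sub ecx, 1: ecx=1-1=0
cmp ecx, 0  (cmp 0,0)
jne again: not taken
mov [0], edi → M[0]=25
halt.

25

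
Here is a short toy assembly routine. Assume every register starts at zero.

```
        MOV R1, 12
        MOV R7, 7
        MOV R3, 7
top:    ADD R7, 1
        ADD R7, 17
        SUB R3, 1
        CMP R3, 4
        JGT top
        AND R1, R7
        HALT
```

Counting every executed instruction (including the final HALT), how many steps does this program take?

20

R1=12
R7=7
R3=7
R7=7+1=8
R7=8+17=25
R3=7-1=6
CMP R3, 4  (cmp 6,4)
JGT top: taken
R7=25+1=26
R7=26+17=43
R3=6-1=5
CMP R3, 4  (cmp 5,4)
JGT top: taken
R7=43+1=44
R7=44+17=61
R3=5-1=4
CMP R3, 4  (cmp 4,4)
JGT top: not taken
R1=12&61=12
halt.
Total executed instructions: 20.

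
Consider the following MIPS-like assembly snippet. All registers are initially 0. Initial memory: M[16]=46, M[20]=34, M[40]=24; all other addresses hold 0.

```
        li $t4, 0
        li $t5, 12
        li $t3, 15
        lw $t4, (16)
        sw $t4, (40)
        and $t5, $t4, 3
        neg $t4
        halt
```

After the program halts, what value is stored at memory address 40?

46

after li $t4, 0: $t4=0
after li $t5, 12: $t5=12
after li $t3, 15: $t3=15
after lw $t4, (16): $t4=M[16]=46
sw $t4, (40) → M[40]=46
after and $t5, $t4, 3: $t5=46&3=2
after neg $t4: $t4=-(46)=-46
halt.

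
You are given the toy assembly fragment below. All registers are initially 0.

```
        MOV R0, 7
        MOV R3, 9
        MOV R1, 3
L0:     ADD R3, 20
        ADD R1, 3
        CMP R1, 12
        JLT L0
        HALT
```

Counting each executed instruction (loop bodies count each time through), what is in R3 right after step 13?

69

after MOV R0, 7: R0=7
after MOV R3, 9: R3=9
after MOV R1, 3: R1=3
after ADD R3, 20: R3=9+20=29
after ADD R1, 3: R1=3+3=6
CMP R1, 12  (cmp 6,12)
JLT L0: taken
after ADD R3, 20: R3=29+20=49
after ADD R1, 3: R1=6+3=9
CMP R1, 12  (cmp 9,12)
JLT L0: taken
after ADD R3, 20: R3=49+20=69
after ADD R1, 3: R1=9+3=12
After step 13: R3 = 69.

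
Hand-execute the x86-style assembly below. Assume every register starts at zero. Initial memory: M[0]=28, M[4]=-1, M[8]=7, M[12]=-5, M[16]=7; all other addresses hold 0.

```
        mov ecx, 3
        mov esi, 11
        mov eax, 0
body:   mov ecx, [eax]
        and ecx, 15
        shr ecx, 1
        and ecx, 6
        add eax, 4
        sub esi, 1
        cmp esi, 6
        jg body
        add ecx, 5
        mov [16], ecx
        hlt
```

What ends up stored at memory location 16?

ecx=3
esi=11
eax=0
ecx=M[0]=28
ecx=28&15=12
ecx=12>>1=6
ecx=6&6=6
eax=0+4=4
esi=11-1=10
cmp esi, 6  (cmp 10,6)
jg body: taken
ecx=M[4]=-1
ecx=(-1)&15=15
ecx=15>>1=7
ecx=7&6=6
eax=4+4=8
esi=10-1=9
cmp esi, 6  (cmp 9,6)
jg body: taken
ecx=M[8]=7
ecx=7&15=7
ecx=7>>1=3
ecx=3&6=2
eax=8+4=12
esi=9-1=8
cmp esi, 6  (cmp 8,6)
jg body: taken
ecx=M[12]=-5
ecx=(-5)&15=11
ecx=11>>1=5
ecx=5&6=4
eax=12+4=16
esi=8-1=7
cmp esi, 6  (cmp 7,6)
jg body: taken
ecx=M[16]=7
ecx=7&15=7
ecx=7>>1=3
ecx=3&6=2
eax=16+4=20
esi=7-1=6
cmp esi, 6  (cmp 6,6)
jg body: not taken
ecx=2+5=7
mov [16], ecx → M[16]=7
halt.

7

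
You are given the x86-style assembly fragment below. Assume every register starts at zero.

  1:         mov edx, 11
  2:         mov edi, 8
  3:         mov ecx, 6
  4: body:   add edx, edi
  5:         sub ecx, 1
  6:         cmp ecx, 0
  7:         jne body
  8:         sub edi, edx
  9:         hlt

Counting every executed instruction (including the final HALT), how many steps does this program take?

29

edx=11
edi=8
ecx=6
edx=11+8=19
ecx=6-1=5
cmp ecx, 0  (cmp 5,0)
jne body: taken
edx=19+8=27
ecx=5-1=4
cmp ecx, 0  (cmp 4,0)
jne body: taken
edx=27+8=35
ecx=4-1=3
cmp ecx, 0  (cmp 3,0)
jne body: taken
edx=35+8=43
ecx=3-1=2
cmp ecx, 0  (cmp 2,0)
jne body: taken
edx=43+8=51
ecx=2-1=1
cmp ecx, 0  (cmp 1,0)
jne body: taken
edx=51+8=59
ecx=1-1=0
cmp ecx, 0  (cmp 0,0)
jne body: not taken
edi=8-59=-51
halt.
Total executed instructions: 29.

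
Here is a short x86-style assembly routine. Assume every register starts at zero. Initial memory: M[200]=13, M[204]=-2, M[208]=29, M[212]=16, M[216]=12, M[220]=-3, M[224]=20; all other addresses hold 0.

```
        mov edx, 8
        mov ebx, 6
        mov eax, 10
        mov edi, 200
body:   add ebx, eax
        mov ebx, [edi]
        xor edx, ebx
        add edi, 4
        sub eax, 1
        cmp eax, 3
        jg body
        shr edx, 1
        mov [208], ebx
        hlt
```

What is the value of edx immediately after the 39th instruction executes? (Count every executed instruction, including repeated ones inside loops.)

-6

edx=8
ebx=6
eax=10
edi=200
ebx=6+10=16
ebx=M[200]=13
edx=8^13=5
edi=200+4=204
eax=10-1=9
cmp eax, 3  (cmp 9,3)
jg body: taken
ebx=13+9=22
ebx=M[204]=-2
edx=5^(-2)=-5
edi=204+4=208
eax=9-1=8
cmp eax, 3  (cmp 8,3)
jg body: taken
ebx=(-2)+8=6
ebx=M[208]=29
edx=(-5)^29=-26
edi=208+4=212
eax=8-1=7
cmp eax, 3  (cmp 7,3)
jg body: taken
ebx=29+7=36
ebx=M[212]=16
edx=(-26)^16=-10
edi=212+4=216
eax=7-1=6
cmp eax, 3  (cmp 6,3)
jg body: taken
ebx=16+6=22
ebx=M[216]=12
edx=(-10)^12=-6
edi=216+4=220
eax=6-1=5
cmp eax, 3  (cmp 5,3)
jg body: taken
After step 39: edx = -6.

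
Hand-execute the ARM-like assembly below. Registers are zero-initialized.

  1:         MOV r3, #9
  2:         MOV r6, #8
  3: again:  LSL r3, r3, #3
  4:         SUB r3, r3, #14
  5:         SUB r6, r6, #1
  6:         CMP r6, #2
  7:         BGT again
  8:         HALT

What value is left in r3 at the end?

MOV r3, #9 → r3=9
MOV r6, #8 → r6=8
LSL r3, r3, #3 → r3=9<<3=72
SUB r3, r3, #14 → r3=72-14=58
SUB r6, r6, #1 → r6=8-1=7
CMP r6, #2  (cmp 7,2)
BGT again: taken
LSL r3, r3, #3 → r3=58<<3=464
SUB r3, r3, #14 → r3=464-14=450
SUB r6, r6, #1 → r6=7-1=6
CMP r6, #2  (cmp 6,2)
BGT again: taken
LSL r3, r3, #3 → r3=450<<3=3600
SUB r3, r3, #14 → r3=3600-14=3586
SUB r6, r6, #1 → r6=6-1=5
CMP r6, #2  (cmp 5,2)
BGT again: taken
LSL r3, r3, #3 → r3=3586<<3=28688
SUB r3, r3, #14 → r3=28688-14=28674
SUB r6, r6, #1 → r6=5-1=4
CMP r6, #2  (cmp 4,2)
BGT again: taken
LSL r3, r3, #3 → r3=28674<<3=229392
SUB r3, r3, #14 → r3=229392-14=229378
SUB r6, r6, #1 → r6=4-1=3
CMP r6, #2  (cmp 3,2)
BGT again: taken
LSL r3, r3, #3 → r3=229378<<3=1835024
SUB r3, r3, #14 → r3=1835024-14=1835010
SUB r6, r6, #1 → r6=3-1=2
CMP r6, #2  (cmp 2,2)
BGT again: not taken
halt.

1835010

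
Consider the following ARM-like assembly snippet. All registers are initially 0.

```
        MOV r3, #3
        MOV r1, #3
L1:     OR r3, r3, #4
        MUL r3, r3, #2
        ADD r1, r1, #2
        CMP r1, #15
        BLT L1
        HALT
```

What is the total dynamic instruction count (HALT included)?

r3=3
r1=3
r3=3|4=7
r3=7*2=14
r1=3+2=5
CMP r1, #15  (cmp 5,15)
BLT L1: taken
r3=14|4=14
r3=14*2=28
r1=5+2=7
CMP r1, #15  (cmp 7,15)
BLT L1: taken
r3=28|4=28
r3=28*2=56
r1=7+2=9
CMP r1, #15  (cmp 9,15)
BLT L1: taken
r3=56|4=60
r3=60*2=120
r1=9+2=11
CMP r1, #15  (cmp 11,15)
BLT L1: taken
r3=120|4=124
r3=124*2=248
r1=11+2=13
CMP r1, #15  (cmp 13,15)
BLT L1: taken
r3=248|4=252
r3=252*2=504
r1=13+2=15
CMP r1, #15  (cmp 15,15)
BLT L1: not taken
halt.
Total executed instructions: 33.

33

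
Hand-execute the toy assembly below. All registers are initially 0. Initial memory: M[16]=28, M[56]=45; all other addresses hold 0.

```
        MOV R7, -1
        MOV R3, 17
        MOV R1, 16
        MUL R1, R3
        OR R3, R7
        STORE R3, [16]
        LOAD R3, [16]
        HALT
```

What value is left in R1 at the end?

MOV R7, -1 → R7=-1
MOV R3, 17 → R3=17
MOV R1, 16 → R1=16
MUL R1, R3 → R1=16*17=272
OR R3, R7 → R3=17|(-1)=-1
STORE R3, [16] → M[16]=-1
LOAD R3, [16] → R3=M[16]=-1
halt.

272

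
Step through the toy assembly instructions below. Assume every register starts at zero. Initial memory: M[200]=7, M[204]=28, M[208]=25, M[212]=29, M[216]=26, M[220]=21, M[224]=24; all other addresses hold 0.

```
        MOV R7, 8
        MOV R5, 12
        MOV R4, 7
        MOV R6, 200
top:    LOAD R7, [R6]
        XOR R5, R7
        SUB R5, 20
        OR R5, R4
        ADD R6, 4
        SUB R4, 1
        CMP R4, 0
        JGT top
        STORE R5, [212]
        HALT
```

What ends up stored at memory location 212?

-121

R7=8
R5=12
R4=7
R6=200
R7=M[200]=7
R5=12^7=11
R5=11-20=-9
R5=(-9)|7=-9
R6=200+4=204
R4=7-1=6
CMP R4, 0  (cmp 6,0)
JGT top: taken
R7=M[204]=28
R5=(-9)^28=-21
R5=(-21)-20=-41
R5=(-41)|6=-41
R6=204+4=208
R4=6-1=5
CMP R4, 0  (cmp 5,0)
JGT top: taken
R7=M[208]=25
R5=(-41)^25=-50
R5=(-50)-20=-70
R5=(-70)|5=-65
R6=208+4=212
R4=5-1=4
CMP R4, 0  (cmp 4,0)
JGT top: taken
R7=M[212]=29
R5=(-65)^29=-94
R5=(-94)-20=-114
R5=(-114)|4=-114
R6=212+4=216
R4=4-1=3
CMP R4, 0  (cmp 3,0)
JGT top: taken
R7=M[216]=26
R5=(-114)^26=-108
R5=(-108)-20=-128
R5=(-128)|3=-125
R6=216+4=220
R4=3-1=2
CMP R4, 0  (cmp 2,0)
JGT top: taken
R7=M[220]=21
R5=(-125)^21=-106
R5=(-106)-20=-126
R5=(-126)|2=-126
R6=220+4=224
R4=2-1=1
CMP R4, 0  (cmp 1,0)
JGT top: taken
R7=M[224]=24
R5=(-126)^24=-102
R5=(-102)-20=-122
R5=(-122)|1=-121
R6=224+4=228
R4=1-1=0
CMP R4, 0  (cmp 0,0)
JGT top: not taken
STORE R5, [212] → M[212]=-121
halt.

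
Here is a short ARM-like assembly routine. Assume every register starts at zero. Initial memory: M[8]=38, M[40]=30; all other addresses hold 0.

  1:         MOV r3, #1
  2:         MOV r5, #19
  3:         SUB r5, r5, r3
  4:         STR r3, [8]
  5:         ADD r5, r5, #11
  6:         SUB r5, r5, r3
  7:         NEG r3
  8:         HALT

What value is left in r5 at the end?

28

after MOV r3, #1: r3=1
after MOV r5, #19: r5=19
after SUB r5, r5, r3: r5=19-1=18
STR r3, [8] → M[8]=1
after ADD r5, r5, #11: r5=18+11=29
after SUB r5, r5, r3: r5=29-1=28
after NEG r3: r3=-(1)=-1
halt.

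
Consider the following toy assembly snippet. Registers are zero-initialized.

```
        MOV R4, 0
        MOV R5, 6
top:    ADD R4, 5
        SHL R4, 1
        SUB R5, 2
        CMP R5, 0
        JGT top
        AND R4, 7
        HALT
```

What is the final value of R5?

after MOV R4, 0: R4=0
after MOV R5, 6: R5=6
after ADD R4, 5: R4=0+5=5
after SHL R4, 1: R4=5<<1=10
after SUB R5, 2: R5=6-2=4
CMP R5, 0  (cmp 4,0)
JGT top: taken
after ADD R4, 5: R4=10+5=15
after SHL R4, 1: R4=15<<1=30
after SUB R5, 2: R5=4-2=2
CMP R5, 0  (cmp 2,0)
JGT top: taken
after ADD R4, 5: R4=30+5=35
after SHL R4, 1: R4=35<<1=70
after SUB R5, 2: R5=2-2=0
CMP R5, 0  (cmp 0,0)
JGT top: not taken
after AND R4, 7: R4=70&7=6
halt.

0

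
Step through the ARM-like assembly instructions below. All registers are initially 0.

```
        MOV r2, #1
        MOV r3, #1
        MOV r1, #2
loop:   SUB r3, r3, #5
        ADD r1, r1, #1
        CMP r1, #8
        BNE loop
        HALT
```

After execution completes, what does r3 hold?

-29

MOV r2, #1 → r2=1
MOV r3, #1 → r3=1
MOV r1, #2 → r1=2
SUB r3, r3, #5 → r3=1-5=-4
ADD r1, r1, #1 → r1=2+1=3
CMP r1, #8  (cmp 3,8)
BNE loop: taken
SUB r3, r3, #5 → r3=(-4)-5=-9
ADD r1, r1, #1 → r1=3+1=4
CMP r1, #8  (cmp 4,8)
BNE loop: taken
SUB r3, r3, #5 → r3=(-9)-5=-14
ADD r1, r1, #1 → r1=4+1=5
CMP r1, #8  (cmp 5,8)
BNE loop: taken
SUB r3, r3, #5 → r3=(-14)-5=-19
ADD r1, r1, #1 → r1=5+1=6
CMP r1, #8  (cmp 6,8)
BNE loop: taken
SUB r3, r3, #5 → r3=(-19)-5=-24
ADD r1, r1, #1 → r1=6+1=7
CMP r1, #8  (cmp 7,8)
BNE loop: taken
SUB r3, r3, #5 → r3=(-24)-5=-29
ADD r1, r1, #1 → r1=7+1=8
CMP r1, #8  (cmp 8,8)
BNE loop: not taken
halt.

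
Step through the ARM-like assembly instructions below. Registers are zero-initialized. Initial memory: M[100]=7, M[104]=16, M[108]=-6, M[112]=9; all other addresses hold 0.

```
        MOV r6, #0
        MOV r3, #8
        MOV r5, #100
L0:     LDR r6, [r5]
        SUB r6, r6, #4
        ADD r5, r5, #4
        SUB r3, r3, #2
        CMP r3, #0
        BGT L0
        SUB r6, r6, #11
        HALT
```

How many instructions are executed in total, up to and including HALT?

29

r6=0
r3=8
r5=100
r6=M[100]=7
r6=7-4=3
r5=100+4=104
r3=8-2=6
CMP r3, #0  (cmp 6,0)
BGT L0: taken
r6=M[104]=16
r6=16-4=12
r5=104+4=108
r3=6-2=4
CMP r3, #0  (cmp 4,0)
BGT L0: taken
r6=M[108]=-6
r6=(-6)-4=-10
r5=108+4=112
r3=4-2=2
CMP r3, #0  (cmp 2,0)
BGT L0: taken
r6=M[112]=9
r6=9-4=5
r5=112+4=116
r3=2-2=0
CMP r3, #0  (cmp 0,0)
BGT L0: not taken
r6=5-11=-6
halt.
Total executed instructions: 29.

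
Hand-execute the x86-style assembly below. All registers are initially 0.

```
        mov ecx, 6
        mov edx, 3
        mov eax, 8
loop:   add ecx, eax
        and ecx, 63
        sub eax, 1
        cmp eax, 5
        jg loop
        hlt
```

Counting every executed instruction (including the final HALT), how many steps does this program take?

19

mov ecx, 6 → ecx=6
mov edx, 3 → edx=3
mov eax, 8 → eax=8
add ecx, eax → ecx=6+8=14
and ecx, 63 → ecx=14&63=14
sub eax, 1 → eax=8-1=7
cmp eax, 5  (cmp 7,5)
jg loop: taken
add ecx, eax → ecx=14+7=21
and ecx, 63 → ecx=21&63=21
sub eax, 1 → eax=7-1=6
cmp eax, 5  (cmp 6,5)
jg loop: taken
add ecx, eax → ecx=21+6=27
and ecx, 63 → ecx=27&63=27
sub eax, 1 → eax=6-1=5
cmp eax, 5  (cmp 5,5)
jg loop: not taken
halt.
Total executed instructions: 19.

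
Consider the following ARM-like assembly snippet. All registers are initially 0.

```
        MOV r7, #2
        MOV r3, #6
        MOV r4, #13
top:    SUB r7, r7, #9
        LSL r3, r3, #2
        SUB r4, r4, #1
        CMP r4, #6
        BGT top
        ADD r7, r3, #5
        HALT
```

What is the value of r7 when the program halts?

MOV r7, #2 → r7=2
MOV r3, #6 → r3=6
MOV r4, #13 → r4=13
SUB r7, r7, #9 → r7=2-9=-7
LSL r3, r3, #2 → r3=6<<2=24
SUB r4, r4, #1 → r4=13-1=12
CMP r4, #6  (cmp 12,6)
BGT top: taken
SUB r7, r7, #9 → r7=(-7)-9=-16
LSL r3, r3, #2 → r3=24<<2=96
SUB r4, r4, #1 → r4=12-1=11
CMP r4, #6  (cmp 11,6)
BGT top: taken
SUB r7, r7, #9 → r7=(-16)-9=-25
LSL r3, r3, #2 → r3=96<<2=384
SUB r4, r4, #1 → r4=11-1=10
CMP r4, #6  (cmp 10,6)
BGT top: taken
SUB r7, r7, #9 → r7=(-25)-9=-34
LSL r3, r3, #2 → r3=384<<2=1536
SUB r4, r4, #1 → r4=10-1=9
CMP r4, #6  (cmp 9,6)
BGT top: taken
SUB r7, r7, #9 → r7=(-34)-9=-43
LSL r3, r3, #2 → r3=1536<<2=6144
SUB r4, r4, #1 → r4=9-1=8
CMP r4, #6  (cmp 8,6)
BGT top: taken
SUB r7, r7, #9 → r7=(-43)-9=-52
LSL r3, r3, #2 → r3=6144<<2=24576
SUB r4, r4, #1 → r4=8-1=7
CMP r4, #6  (cmp 7,6)
BGT top: taken
SUB r7, r7, #9 → r7=(-52)-9=-61
LSL r3, r3, #2 → r3=24576<<2=98304
SUB r4, r4, #1 → r4=7-1=6
CMP r4, #6  (cmp 6,6)
BGT top: not taken
ADD r7, r3, #5 → r7=98304+5=98309
halt.

98309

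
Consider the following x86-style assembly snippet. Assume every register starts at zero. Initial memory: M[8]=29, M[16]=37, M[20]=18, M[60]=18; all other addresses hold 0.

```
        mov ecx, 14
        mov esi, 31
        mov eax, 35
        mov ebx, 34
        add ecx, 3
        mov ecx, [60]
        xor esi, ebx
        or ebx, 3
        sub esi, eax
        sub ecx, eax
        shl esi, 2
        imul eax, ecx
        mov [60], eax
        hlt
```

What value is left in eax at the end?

ecx=14
esi=31
eax=35
ebx=34
ecx=14+3=17
ecx=M[60]=18
esi=31^34=61
ebx=34|3=35
esi=61-35=26
ecx=18-35=-17
esi=26<<2=104
eax=35*(-17)=-595
mov [60], eax → M[60]=-595
halt.

-595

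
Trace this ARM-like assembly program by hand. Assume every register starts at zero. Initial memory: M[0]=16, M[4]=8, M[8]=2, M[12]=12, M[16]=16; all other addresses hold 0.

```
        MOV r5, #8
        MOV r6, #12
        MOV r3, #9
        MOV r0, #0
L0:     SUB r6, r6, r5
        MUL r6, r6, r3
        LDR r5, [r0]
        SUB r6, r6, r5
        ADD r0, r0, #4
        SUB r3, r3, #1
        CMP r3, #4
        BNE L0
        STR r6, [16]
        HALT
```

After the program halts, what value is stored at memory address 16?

3104

after MOV r5, #8: r5=8
after MOV r6, #12: r6=12
after MOV r3, #9: r3=9
after MOV r0, #0: r0=0
after SUB r6, r6, r5: r6=12-8=4
after MUL r6, r6, r3: r6=4*9=36
after LDR r5, [r0]: r5=M[0]=16
after SUB r6, r6, r5: r6=36-16=20
after ADD r0, r0, #4: r0=0+4=4
after SUB r3, r3, #1: r3=9-1=8
CMP r3, #4  (cmp 8,4)
BNE L0: taken
after SUB r6, r6, r5: r6=20-16=4
after MUL r6, r6, r3: r6=4*8=32
after LDR r5, [r0]: r5=M[4]=8
after SUB r6, r6, r5: r6=32-8=24
after ADD r0, r0, #4: r0=4+4=8
after SUB r3, r3, #1: r3=8-1=7
CMP r3, #4  (cmp 7,4)
BNE L0: taken
after SUB r6, r6, r5: r6=24-8=16
after MUL r6, r6, r3: r6=16*7=112
after LDR r5, [r0]: r5=M[8]=2
after SUB r6, r6, r5: r6=112-2=110
after ADD r0, r0, #4: r0=8+4=12
after SUB r3, r3, #1: r3=7-1=6
CMP r3, #4  (cmp 6,4)
BNE L0: taken
after SUB r6, r6, r5: r6=110-2=108
after MUL r6, r6, r3: r6=108*6=648
after LDR r5, [r0]: r5=M[12]=12
after SUB r6, r6, r5: r6=648-12=636
after ADD r0, r0, #4: r0=12+4=16
after SUB r3, r3, #1: r3=6-1=5
CMP r3, #4  (cmp 5,4)
BNE L0: taken
after SUB r6, r6, r5: r6=636-12=624
after MUL r6, r6, r3: r6=624*5=3120
after LDR r5, [r0]: r5=M[16]=16
after SUB r6, r6, r5: r6=3120-16=3104
after ADD r0, r0, #4: r0=16+4=20
after SUB r3, r3, #1: r3=5-1=4
CMP r3, #4  (cmp 4,4)
BNE L0: not taken
STR r6, [16] → M[16]=3104
halt.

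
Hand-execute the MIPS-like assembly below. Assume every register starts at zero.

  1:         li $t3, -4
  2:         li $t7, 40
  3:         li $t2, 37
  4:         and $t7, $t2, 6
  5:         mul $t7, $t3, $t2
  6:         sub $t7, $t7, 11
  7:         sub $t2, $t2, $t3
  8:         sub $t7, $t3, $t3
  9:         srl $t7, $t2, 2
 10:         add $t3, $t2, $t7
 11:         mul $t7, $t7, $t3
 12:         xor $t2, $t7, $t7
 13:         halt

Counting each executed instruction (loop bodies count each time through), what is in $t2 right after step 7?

41

li $t3, -4 → $t3=-4
li $t7, 40 → $t7=40
li $t2, 37 → $t2=37
and $t7, $t2, 6 → $t7=37&6=4
mul $t7, $t3, $t2 → $t7=(-4)*37=-148
sub $t7, $t7, 11 → $t7=(-148)-11=-159
sub $t2, $t2, $t3 → $t2=37-(-4)=41
After step 7: $t2 = 41.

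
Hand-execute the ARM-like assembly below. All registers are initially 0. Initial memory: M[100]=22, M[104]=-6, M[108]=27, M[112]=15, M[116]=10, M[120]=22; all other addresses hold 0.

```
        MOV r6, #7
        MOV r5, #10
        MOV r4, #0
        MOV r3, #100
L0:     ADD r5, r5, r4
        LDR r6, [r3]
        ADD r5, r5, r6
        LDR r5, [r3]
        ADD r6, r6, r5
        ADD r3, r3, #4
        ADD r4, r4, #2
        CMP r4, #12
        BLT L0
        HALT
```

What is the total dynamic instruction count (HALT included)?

59

MOV r6, #7 → r6=7
MOV r5, #10 → r5=10
MOV r4, #0 → r4=0
MOV r3, #100 → r3=100
ADD r5, r5, r4 → r5=10+0=10
LDR r6, [r3] → r6=M[100]=22
ADD r5, r5, r6 → r5=10+22=32
LDR r5, [r3] → r5=M[100]=22
ADD r6, r6, r5 → r6=22+22=44
ADD r3, r3, #4 → r3=100+4=104
ADD r4, r4, #2 → r4=0+2=2
CMP r4, #12  (cmp 2,12)
BLT L0: taken
ADD r5, r5, r4 → r5=22+2=24
LDR r6, [r3] → r6=M[104]=-6
ADD r5, r5, r6 → r5=24+(-6)=18
LDR r5, [r3] → r5=M[104]=-6
ADD r6, r6, r5 → r6=(-6)+(-6)=-12
ADD r3, r3, #4 → r3=104+4=108
ADD r4, r4, #2 → r4=2+2=4
CMP r4, #12  (cmp 4,12)
BLT L0: taken
ADD r5, r5, r4 → r5=(-6)+4=-2
LDR r6, [r3] → r6=M[108]=27
ADD r5, r5, r6 → r5=(-2)+27=25
LDR r5, [r3] → r5=M[108]=27
ADD r6, r6, r5 → r6=27+27=54
ADD r3, r3, #4 → r3=108+4=112
ADD r4, r4, #2 → r4=4+2=6
CMP r4, #12  (cmp 6,12)
BLT L0: taken
ADD r5, r5, r4 → r5=27+6=33
LDR r6, [r3] → r6=M[112]=15
ADD r5, r5, r6 → r5=33+15=48
LDR r5, [r3] → r5=M[112]=15
ADD r6, r6, r5 → r6=15+15=30
ADD r3, r3, #4 → r3=112+4=116
ADD r4, r4, #2 → r4=6+2=8
CMP r4, #12  (cmp 8,12)
BLT L0: taken
ADD r5, r5, r4 → r5=15+8=23
LDR r6, [r3] → r6=M[116]=10
ADD r5, r5, r6 → r5=23+10=33
LDR r5, [r3] → r5=M[116]=10
ADD r6, r6, r5 → r6=10+10=20
ADD r3, r3, #4 → r3=116+4=120
ADD r4, r4, #2 → r4=8+2=10
CMP r4, #12  (cmp 10,12)
BLT L0: taken
ADD r5, r5, r4 → r5=10+10=20
LDR r6, [r3] → r6=M[120]=22
ADD r5, r5, r6 → r5=20+22=42
LDR r5, [r3] → r5=M[120]=22
ADD r6, r6, r5 → r6=22+22=44
ADD r3, r3, #4 → r3=120+4=124
ADD r4, r4, #2 → r4=10+2=12
CMP r4, #12  (cmp 12,12)
BLT L0: not taken
halt.
Total executed instructions: 59.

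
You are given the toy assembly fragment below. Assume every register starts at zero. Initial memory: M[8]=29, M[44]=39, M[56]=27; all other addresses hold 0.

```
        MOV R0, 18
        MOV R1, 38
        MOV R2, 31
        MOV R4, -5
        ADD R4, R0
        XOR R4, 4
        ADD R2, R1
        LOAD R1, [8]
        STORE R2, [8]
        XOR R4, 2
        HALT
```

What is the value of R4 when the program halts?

11

R0=18
R1=38
R2=31
R4=-5
R4=(-5)+18=13
R4=13^4=9
R2=31+38=69
R1=M[8]=29
STORE R2, [8] → M[8]=69
R4=9^2=11
halt.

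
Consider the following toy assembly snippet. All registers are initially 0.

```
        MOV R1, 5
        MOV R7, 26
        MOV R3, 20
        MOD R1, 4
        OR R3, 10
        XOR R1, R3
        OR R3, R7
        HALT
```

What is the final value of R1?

R1=5
R7=26
R3=20
R1=5%4=1
R3=20|10=30
R1=1^30=31
R3=30|26=30
halt.

31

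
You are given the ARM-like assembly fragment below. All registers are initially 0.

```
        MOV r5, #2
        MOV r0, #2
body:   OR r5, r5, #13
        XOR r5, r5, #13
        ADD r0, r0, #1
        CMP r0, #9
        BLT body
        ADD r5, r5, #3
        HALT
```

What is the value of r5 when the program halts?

MOV r5, #2 → r5=2
MOV r0, #2 → r0=2
OR r5, r5, #13 → r5=2|13=15
XOR r5, r5, #13 → r5=15^13=2
ADD r0, r0, #1 → r0=2+1=3
CMP r0, #9  (cmp 3,9)
BLT body: taken
OR r5, r5, #13 → r5=2|13=15
XOR r5, r5, #13 → r5=15^13=2
ADD r0, r0, #1 → r0=3+1=4
CMP r0, #9  (cmp 4,9)
BLT body: taken
OR r5, r5, #13 → r5=2|13=15
XOR r5, r5, #13 → r5=15^13=2
ADD r0, r0, #1 → r0=4+1=5
CMP r0, #9  (cmp 5,9)
BLT body: taken
OR r5, r5, #13 → r5=2|13=15
XOR r5, r5, #13 → r5=15^13=2
ADD r0, r0, #1 → r0=5+1=6
CMP r0, #9  (cmp 6,9)
BLT body: taken
OR r5, r5, #13 → r5=2|13=15
XOR r5, r5, #13 → r5=15^13=2
ADD r0, r0, #1 → r0=6+1=7
CMP r0, #9  (cmp 7,9)
BLT body: taken
OR r5, r5, #13 → r5=2|13=15
XOR r5, r5, #13 → r5=15^13=2
ADD r0, r0, #1 → r0=7+1=8
CMP r0, #9  (cmp 8,9)
BLT body: taken
OR r5, r5, #13 → r5=2|13=15
XOR r5, r5, #13 → r5=15^13=2
ADD r0, r0, #1 → r0=8+1=9
CMP r0, #9  (cmp 9,9)
BLT body: not taken
ADD r5, r5, #3 → r5=2+3=5
halt.

5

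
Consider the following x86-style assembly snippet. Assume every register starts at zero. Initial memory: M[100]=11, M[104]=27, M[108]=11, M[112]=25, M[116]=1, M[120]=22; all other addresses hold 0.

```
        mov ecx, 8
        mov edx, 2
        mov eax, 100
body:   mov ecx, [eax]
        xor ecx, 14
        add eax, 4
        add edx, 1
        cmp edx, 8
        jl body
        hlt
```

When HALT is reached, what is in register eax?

mov ecx, 8 → ecx=8
mov edx, 2 → edx=2
mov eax, 100 → eax=100
mov ecx, [eax] → ecx=M[100]=11
xor ecx, 14 → ecx=11^14=5
add eax, 4 → eax=100+4=104
add edx, 1 → edx=2+1=3
cmp edx, 8  (cmp 3,8)
jl body: taken
mov ecx, [eax] → ecx=M[104]=27
xor ecx, 14 → ecx=27^14=21
add eax, 4 → eax=104+4=108
add edx, 1 → edx=3+1=4
cmp edx, 8  (cmp 4,8)
jl body: taken
mov ecx, [eax] → ecx=M[108]=11
xor ecx, 14 → ecx=11^14=5
add eax, 4 → eax=108+4=112
add edx, 1 → edx=4+1=5
cmp edx, 8  (cmp 5,8)
jl body: taken
mov ecx, [eax] → ecx=M[112]=25
xor ecx, 14 → ecx=25^14=23
add eax, 4 → eax=112+4=116
add edx, 1 → edx=5+1=6
cmp edx, 8  (cmp 6,8)
jl body: taken
mov ecx, [eax] → ecx=M[116]=1
xor ecx, 14 → ecx=1^14=15
add eax, 4 → eax=116+4=120
add edx, 1 → edx=6+1=7
cmp edx, 8  (cmp 7,8)
jl body: taken
mov ecx, [eax] → ecx=M[120]=22
xor ecx, 14 → ecx=22^14=24
add eax, 4 → eax=120+4=124
add edx, 1 → edx=7+1=8
cmp edx, 8  (cmp 8,8)
jl body: not taken
halt.

124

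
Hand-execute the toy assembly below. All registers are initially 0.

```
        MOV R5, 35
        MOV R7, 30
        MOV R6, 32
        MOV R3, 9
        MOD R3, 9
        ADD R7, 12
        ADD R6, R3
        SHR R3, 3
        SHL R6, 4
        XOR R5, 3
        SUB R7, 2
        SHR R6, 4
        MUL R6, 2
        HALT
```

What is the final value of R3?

0

R5=35
R7=30
R6=32
R3=9
R3=9%9=0
R7=30+12=42
R6=32+0=32
R3=0>>3=0
R6=32<<4=512
R5=35^3=32
R7=42-2=40
R6=512>>4=32
R6=32*2=64
halt.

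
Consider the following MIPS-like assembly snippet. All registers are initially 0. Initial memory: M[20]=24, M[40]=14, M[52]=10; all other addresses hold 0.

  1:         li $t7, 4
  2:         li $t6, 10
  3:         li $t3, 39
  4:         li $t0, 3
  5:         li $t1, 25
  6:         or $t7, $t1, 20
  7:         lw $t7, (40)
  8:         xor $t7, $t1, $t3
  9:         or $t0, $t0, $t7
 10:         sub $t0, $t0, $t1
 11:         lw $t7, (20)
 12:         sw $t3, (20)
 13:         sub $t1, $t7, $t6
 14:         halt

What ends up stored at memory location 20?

39

$t7=4
$t6=10
$t3=39
$t0=3
$t1=25
$t7=25|20=29
$t7=M[40]=14
$t7=25^39=62
$t0=3|62=63
$t0=63-25=38
$t7=M[20]=24
sw $t3, (20) → M[20]=39
$t1=24-10=14
halt.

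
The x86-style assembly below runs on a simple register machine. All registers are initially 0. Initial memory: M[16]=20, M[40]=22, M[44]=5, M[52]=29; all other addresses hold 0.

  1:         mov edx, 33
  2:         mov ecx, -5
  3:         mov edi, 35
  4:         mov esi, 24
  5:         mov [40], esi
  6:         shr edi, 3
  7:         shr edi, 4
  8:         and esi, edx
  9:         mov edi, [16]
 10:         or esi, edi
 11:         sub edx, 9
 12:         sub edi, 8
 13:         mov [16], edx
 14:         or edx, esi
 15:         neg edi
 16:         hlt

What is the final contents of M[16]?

after mov edx, 33: edx=33
after mov ecx, -5: ecx=-5
after mov edi, 35: edi=35
after mov esi, 24: esi=24
mov [40], esi → M[40]=24
after shr edi, 3: edi=35>>3=4
after shr edi, 4: edi=4>>4=0
after and esi, edx: esi=24&33=0
after mov edi, [16]: edi=M[16]=20
after or esi, edi: esi=0|20=20
after sub edx, 9: edx=33-9=24
after sub edi, 8: edi=20-8=12
mov [16], edx → M[16]=24
after or edx, esi: edx=24|20=28
after neg edi: edi=-(12)=-12
halt.

24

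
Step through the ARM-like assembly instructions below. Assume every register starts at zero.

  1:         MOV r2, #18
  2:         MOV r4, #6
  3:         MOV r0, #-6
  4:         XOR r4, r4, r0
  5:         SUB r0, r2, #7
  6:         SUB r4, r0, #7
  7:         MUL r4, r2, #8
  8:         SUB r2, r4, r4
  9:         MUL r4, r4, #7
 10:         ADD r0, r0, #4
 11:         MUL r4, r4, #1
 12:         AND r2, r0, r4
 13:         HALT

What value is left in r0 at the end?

15

after MOV r2, #18: r2=18
after MOV r4, #6: r4=6
after MOV r0, #-6: r0=-6
after XOR r4, r4, r0: r4=6^(-6)=-4
after SUB r0, r2, #7: r0=18-7=11
after SUB r4, r0, #7: r4=11-7=4
after MUL r4, r2, #8: r4=18*8=144
after SUB r2, r4, r4: r2=144-144=0
after MUL r4, r4, #7: r4=144*7=1008
after ADD r0, r0, #4: r0=11+4=15
after MUL r4, r4, #1: r4=1008*1=1008
after AND r2, r0, r4: r2=15&1008=0
halt.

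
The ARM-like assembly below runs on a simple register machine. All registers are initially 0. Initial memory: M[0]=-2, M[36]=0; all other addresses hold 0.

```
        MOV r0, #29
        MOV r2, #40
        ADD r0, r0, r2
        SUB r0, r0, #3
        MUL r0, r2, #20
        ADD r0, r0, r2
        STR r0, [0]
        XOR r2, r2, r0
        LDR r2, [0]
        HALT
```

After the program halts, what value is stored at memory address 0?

840

after MOV r0, #29: r0=29
after MOV r2, #40: r2=40
after ADD r0, r0, r2: r0=29+40=69
after SUB r0, r0, #3: r0=69-3=66
after MUL r0, r2, #20: r0=40*20=800
after ADD r0, r0, r2: r0=800+40=840
STR r0, [0] → M[0]=840
after XOR r2, r2, r0: r2=40^840=864
after LDR r2, [0]: r2=M[0]=840
halt.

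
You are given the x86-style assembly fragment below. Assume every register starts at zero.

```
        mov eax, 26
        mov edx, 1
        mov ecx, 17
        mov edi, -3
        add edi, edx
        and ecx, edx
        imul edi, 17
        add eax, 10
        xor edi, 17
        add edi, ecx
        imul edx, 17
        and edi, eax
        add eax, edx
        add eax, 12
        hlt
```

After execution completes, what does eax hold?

after mov eax, 26: eax=26
after mov edx, 1: edx=1
after mov ecx, 17: ecx=17
after mov edi, -3: edi=-3
after add edi, edx: edi=(-3)+1=-2
after and ecx, edx: ecx=17&1=1
after imul edi, 17: edi=(-2)*17=-34
after add eax, 10: eax=26+10=36
after xor edi, 17: edi=(-34)^17=-49
after add edi, ecx: edi=(-49)+1=-48
after imul edx, 17: edx=1*17=17
after and edi, eax: edi=(-48)&36=0
after add eax, edx: eax=36+17=53
after add eax, 12: eax=53+12=65
halt.

65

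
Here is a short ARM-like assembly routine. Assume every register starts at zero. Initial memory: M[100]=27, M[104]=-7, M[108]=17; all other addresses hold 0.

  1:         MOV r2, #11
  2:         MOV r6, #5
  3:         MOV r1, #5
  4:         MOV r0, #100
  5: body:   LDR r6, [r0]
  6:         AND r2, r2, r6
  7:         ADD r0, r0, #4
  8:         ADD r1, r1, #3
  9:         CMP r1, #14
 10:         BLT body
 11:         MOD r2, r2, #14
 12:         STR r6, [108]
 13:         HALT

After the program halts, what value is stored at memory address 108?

MOV r2, #11 → r2=11
MOV r6, #5 → r6=5
MOV r1, #5 → r1=5
MOV r0, #100 → r0=100
LDR r6, [r0] → r6=M[100]=27
AND r2, r2, r6 → r2=11&27=11
ADD r0, r0, #4 → r0=100+4=104
ADD r1, r1, #3 → r1=5+3=8
CMP r1, #14  (cmp 8,14)
BLT body: taken
LDR r6, [r0] → r6=M[104]=-7
AND r2, r2, r6 → r2=11&(-7)=9
ADD r0, r0, #4 → r0=104+4=108
ADD r1, r1, #3 → r1=8+3=11
CMP r1, #14  (cmp 11,14)
BLT body: taken
LDR r6, [r0] → r6=M[108]=17
AND r2, r2, r6 → r2=9&17=1
ADD r0, r0, #4 → r0=108+4=112
ADD r1, r1, #3 → r1=11+3=14
CMP r1, #14  (cmp 14,14)
BLT body: not taken
MOD r2, r2, #14 → r2=1%14=1
STR r6, [108] → M[108]=17
halt.

17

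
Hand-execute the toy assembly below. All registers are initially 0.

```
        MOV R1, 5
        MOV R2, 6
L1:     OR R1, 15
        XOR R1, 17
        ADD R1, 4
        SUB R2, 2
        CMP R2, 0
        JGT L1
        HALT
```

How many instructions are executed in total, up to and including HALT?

21

after MOV R1, 5: R1=5
after MOV R2, 6: R2=6
after OR R1, 15: R1=5|15=15
after XOR R1, 17: R1=15^17=30
after ADD R1, 4: R1=30+4=34
after SUB R2, 2: R2=6-2=4
CMP R2, 0  (cmp 4,0)
JGT L1: taken
after OR R1, 15: R1=34|15=47
after XOR R1, 17: R1=47^17=62
after ADD R1, 4: R1=62+4=66
after SUB R2, 2: R2=4-2=2
CMP R2, 0  (cmp 2,0)
JGT L1: taken
after OR R1, 15: R1=66|15=79
after XOR R1, 17: R1=79^17=94
after ADD R1, 4: R1=94+4=98
after SUB R2, 2: R2=2-2=0
CMP R2, 0  (cmp 0,0)
JGT L1: not taken
halt.
Total executed instructions: 21.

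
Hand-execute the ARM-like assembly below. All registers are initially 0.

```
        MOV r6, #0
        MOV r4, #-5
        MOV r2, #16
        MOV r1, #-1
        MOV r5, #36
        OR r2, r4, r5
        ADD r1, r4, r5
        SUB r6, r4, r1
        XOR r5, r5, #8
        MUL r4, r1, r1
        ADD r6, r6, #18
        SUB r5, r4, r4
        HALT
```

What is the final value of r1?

31

MOV r6, #0 → r6=0
MOV r4, #-5 → r4=-5
MOV r2, #16 → r2=16
MOV r1, #-1 → r1=-1
MOV r5, #36 → r5=36
OR r2, r4, r5 → r2=(-5)|36=-1
ADD r1, r4, r5 → r1=(-5)+36=31
SUB r6, r4, r1 → r6=(-5)-31=-36
XOR r5, r5, #8 → r5=36^8=44
MUL r4, r1, r1 → r4=31*31=961
ADD r6, r6, #18 → r6=(-36)+18=-18
SUB r5, r4, r4 → r5=961-961=0
halt.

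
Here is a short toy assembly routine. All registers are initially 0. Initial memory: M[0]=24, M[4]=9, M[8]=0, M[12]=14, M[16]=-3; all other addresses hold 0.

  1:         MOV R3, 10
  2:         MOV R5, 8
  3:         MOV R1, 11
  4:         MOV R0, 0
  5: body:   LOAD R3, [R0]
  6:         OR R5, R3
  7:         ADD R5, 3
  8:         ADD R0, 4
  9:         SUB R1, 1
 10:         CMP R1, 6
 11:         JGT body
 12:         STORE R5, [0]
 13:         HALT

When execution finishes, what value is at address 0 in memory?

R3=10
R5=8
R1=11
R0=0
R3=M[0]=24
R5=8|24=24
R5=24+3=27
R0=0+4=4
R1=11-1=10
CMP R1, 6  (cmp 10,6)
JGT body: taken
R3=M[4]=9
R5=27|9=27
R5=27+3=30
R0=4+4=8
R1=10-1=9
CMP R1, 6  (cmp 9,6)
JGT body: taken
R3=M[8]=0
R5=30|0=30
R5=30+3=33
R0=8+4=12
R1=9-1=8
CMP R1, 6  (cmp 8,6)
JGT body: taken
R3=M[12]=14
R5=33|14=47
R5=47+3=50
R0=12+4=16
R1=8-1=7
CMP R1, 6  (cmp 7,6)
JGT body: taken
R3=M[16]=-3
R5=50|(-3)=-1
R5=(-1)+3=2
R0=16+4=20
R1=7-1=6
CMP R1, 6  (cmp 6,6)
JGT body: not taken
STORE R5, [0] → M[0]=2
halt.

2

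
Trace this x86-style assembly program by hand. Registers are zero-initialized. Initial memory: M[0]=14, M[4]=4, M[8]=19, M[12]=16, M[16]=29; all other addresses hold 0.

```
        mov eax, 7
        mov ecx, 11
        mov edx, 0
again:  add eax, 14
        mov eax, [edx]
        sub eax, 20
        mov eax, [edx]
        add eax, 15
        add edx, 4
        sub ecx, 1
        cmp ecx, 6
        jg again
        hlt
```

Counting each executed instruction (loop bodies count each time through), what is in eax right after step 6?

eax=7
ecx=11
edx=0
eax=7+14=21
eax=M[0]=14
eax=14-20=-6
After step 6: eax = -6.

-6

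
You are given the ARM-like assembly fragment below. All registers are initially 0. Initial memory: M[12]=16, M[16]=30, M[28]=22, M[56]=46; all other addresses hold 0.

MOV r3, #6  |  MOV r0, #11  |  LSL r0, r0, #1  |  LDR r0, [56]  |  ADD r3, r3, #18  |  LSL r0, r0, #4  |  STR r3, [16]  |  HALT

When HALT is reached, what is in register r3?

24

MOV r3, #6 → r3=6
MOV r0, #11 → r0=11
LSL r0, r0, #1 → r0=11<<1=22
LDR r0, [56] → r0=M[56]=46
ADD r3, r3, #18 → r3=6+18=24
LSL r0, r0, #4 → r0=46<<4=736
STR r3, [16] → M[16]=24
halt.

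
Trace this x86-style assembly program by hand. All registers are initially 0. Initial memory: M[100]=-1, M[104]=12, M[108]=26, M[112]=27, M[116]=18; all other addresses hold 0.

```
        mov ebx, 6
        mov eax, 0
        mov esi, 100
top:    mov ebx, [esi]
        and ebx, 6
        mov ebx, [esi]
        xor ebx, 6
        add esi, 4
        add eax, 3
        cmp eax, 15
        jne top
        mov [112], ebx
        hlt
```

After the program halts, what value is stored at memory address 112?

20

mov ebx, 6 → ebx=6
mov eax, 0 → eax=0
mov esi, 100 → esi=100
mov ebx, [esi] → ebx=M[100]=-1
and ebx, 6 → ebx=(-1)&6=6
mov ebx, [esi] → ebx=M[100]=-1
xor ebx, 6 → ebx=(-1)^6=-7
add esi, 4 → esi=100+4=104
add eax, 3 → eax=0+3=3
cmp eax, 15  (cmp 3,15)
jne top: taken
mov ebx, [esi] → ebx=M[104]=12
and ebx, 6 → ebx=12&6=4
mov ebx, [esi] → ebx=M[104]=12
xor ebx, 6 → ebx=12^6=10
add esi, 4 → esi=104+4=108
add eax, 3 → eax=3+3=6
cmp eax, 15  (cmp 6,15)
jne top: taken
mov ebx, [esi] → ebx=M[108]=26
and ebx, 6 → ebx=26&6=2
mov ebx, [esi] → ebx=M[108]=26
xor ebx, 6 → ebx=26^6=28
add esi, 4 → esi=108+4=112
add eax, 3 → eax=6+3=9
cmp eax, 15  (cmp 9,15)
jne top: taken
mov ebx, [esi] → ebx=M[112]=27
and ebx, 6 → ebx=27&6=2
mov ebx, [esi] → ebx=M[112]=27
xor ebx, 6 → ebx=27^6=29
add esi, 4 → esi=112+4=116
add eax, 3 → eax=9+3=12
cmp eax, 15  (cmp 12,15)
jne top: taken
mov ebx, [esi] → ebx=M[116]=18
and ebx, 6 → ebx=18&6=2
mov ebx, [esi] → ebx=M[116]=18
xor ebx, 6 → ebx=18^6=20
add esi, 4 → esi=116+4=120
add eax, 3 → eax=12+3=15
cmp eax, 15  (cmp 15,15)
jne top: not taken
mov [112], ebx → M[112]=20
halt.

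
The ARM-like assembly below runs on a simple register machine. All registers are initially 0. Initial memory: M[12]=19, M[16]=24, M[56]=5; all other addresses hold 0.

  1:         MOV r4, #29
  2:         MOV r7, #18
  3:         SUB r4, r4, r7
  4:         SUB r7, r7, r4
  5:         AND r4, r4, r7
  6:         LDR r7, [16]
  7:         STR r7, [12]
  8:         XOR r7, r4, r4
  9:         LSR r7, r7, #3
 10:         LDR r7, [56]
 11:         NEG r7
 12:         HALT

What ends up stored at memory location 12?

after MOV r4, #29: r4=29
after MOV r7, #18: r7=18
after SUB r4, r4, r7: r4=29-18=11
after SUB r7, r7, r4: r7=18-11=7
after AND r4, r4, r7: r4=11&7=3
after LDR r7, [16]: r7=M[16]=24
STR r7, [12] → M[12]=24
after XOR r7, r4, r4: r7=3^3=0
after LSR r7, r7, #3: r7=0>>3=0
after LDR r7, [56]: r7=M[56]=5
after NEG r7: r7=-(5)=-5
halt.

24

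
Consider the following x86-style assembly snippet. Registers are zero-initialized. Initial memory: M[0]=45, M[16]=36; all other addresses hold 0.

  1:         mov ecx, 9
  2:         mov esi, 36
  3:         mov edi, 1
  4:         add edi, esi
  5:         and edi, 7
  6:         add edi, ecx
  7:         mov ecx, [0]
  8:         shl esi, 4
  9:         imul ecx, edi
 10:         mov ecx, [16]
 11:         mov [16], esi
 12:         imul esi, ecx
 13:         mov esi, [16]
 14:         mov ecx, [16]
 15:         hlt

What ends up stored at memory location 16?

mov ecx, 9 → ecx=9
mov esi, 36 → esi=36
mov edi, 1 → edi=1
add edi, esi → edi=1+36=37
and edi, 7 → edi=37&7=5
add edi, ecx → edi=5+9=14
mov ecx, [0] → ecx=M[0]=45
shl esi, 4 → esi=36<<4=576
imul ecx, edi → ecx=45*14=630
mov ecx, [16] → ecx=M[16]=36
mov [16], esi → M[16]=576
imul esi, ecx → esi=576*36=20736
mov esi, [16] → esi=M[16]=576
mov ecx, [16] → ecx=M[16]=576
halt.

576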